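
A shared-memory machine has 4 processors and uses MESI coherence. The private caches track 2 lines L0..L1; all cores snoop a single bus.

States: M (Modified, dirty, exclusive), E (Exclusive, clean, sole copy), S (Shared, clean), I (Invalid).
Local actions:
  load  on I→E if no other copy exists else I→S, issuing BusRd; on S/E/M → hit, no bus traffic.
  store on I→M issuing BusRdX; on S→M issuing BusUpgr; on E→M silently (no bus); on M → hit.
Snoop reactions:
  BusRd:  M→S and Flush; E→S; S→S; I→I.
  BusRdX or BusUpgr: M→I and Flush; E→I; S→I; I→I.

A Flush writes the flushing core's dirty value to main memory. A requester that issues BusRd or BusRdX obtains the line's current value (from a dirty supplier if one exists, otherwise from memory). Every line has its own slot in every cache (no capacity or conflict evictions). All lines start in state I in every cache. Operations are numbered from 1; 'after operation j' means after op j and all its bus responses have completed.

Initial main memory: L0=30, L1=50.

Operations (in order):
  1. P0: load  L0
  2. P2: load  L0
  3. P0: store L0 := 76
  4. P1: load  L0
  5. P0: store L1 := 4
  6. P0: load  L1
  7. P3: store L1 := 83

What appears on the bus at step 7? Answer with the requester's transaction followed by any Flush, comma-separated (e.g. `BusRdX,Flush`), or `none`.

1. P0: load  L0  bus=[BusRd]  L0: P0=E P1=I P2=I P3=I  mem[L0]=30
2. P2: load  L0  bus=[BusRd]  L0: P0=S P1=I P2=S P3=I  mem[L0]=30
3. P0: store L0 := 76  bus=[BusUpgr]  L0: P0=M P1=I P2=I P3=I  mem[L0]=30
4. P1: load  L0  bus=[BusRd,Flush]  L0: P0=S P1=S P2=I P3=I  mem[L0]=76
5. P0: store L1 := 4  bus=[BusRdX]  L1: P0=M P1=I P2=I P3=I  mem[L1]=50
6. P0: load  L1  bus=[-]  L1: P0=M P1=I P2=I P3=I  mem[L1]=50
7. P3: store L1 := 83  bus=[BusRdX,Flush]  L1: P0=I P1=I P2=I P3=M  mem[L1]=4

bus = BusRdX,Flush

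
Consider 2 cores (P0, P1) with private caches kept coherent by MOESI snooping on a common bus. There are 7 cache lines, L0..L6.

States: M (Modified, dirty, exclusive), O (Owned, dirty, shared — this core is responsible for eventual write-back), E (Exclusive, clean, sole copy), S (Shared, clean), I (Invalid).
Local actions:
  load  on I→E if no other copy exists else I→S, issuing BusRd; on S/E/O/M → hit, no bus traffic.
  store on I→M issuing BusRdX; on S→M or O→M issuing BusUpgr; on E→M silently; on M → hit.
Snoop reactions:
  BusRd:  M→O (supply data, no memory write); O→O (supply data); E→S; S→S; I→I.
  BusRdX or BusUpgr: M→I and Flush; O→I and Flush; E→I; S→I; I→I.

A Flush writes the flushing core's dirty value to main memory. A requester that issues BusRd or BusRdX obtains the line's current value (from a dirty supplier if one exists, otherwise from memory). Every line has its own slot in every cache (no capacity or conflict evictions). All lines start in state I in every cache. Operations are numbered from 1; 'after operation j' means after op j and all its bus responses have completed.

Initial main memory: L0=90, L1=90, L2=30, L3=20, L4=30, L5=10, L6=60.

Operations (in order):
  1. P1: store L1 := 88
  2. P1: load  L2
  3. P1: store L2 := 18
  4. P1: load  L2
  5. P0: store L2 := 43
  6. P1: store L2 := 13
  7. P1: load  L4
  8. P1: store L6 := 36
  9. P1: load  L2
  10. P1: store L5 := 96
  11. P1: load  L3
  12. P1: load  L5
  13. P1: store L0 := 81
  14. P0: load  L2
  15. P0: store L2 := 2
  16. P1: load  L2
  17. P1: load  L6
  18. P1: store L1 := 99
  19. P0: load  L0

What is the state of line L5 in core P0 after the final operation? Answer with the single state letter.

state = I

[1] P1: store L1 := 88 | P0:I, P1:M(88) | bus: BusRdX
[2] P1: load  L2 | P0:I, P1:E(30) | bus: BusRd
[3] P1: store L2 := 18 | P0:I, P1:M(18) | bus: none
[4] P1: load  L2 | P0:I, P1:M(18) | bus: none
[5] P0: store L2 := 43 | P0:M(43), P1:I | bus: BusRdX,Flush
[6] P1: store L2 := 13 | P0:I, P1:M(13) | bus: BusRdX,Flush
[7] P1: load  L4 | P0:I, P1:E(30) | bus: BusRd
[8] P1: store L6 := 36 | P0:I, P1:M(36) | bus: BusRdX
[9] P1: load  L2 | P0:I, P1:M(13) | bus: none
[10] P1: store L5 := 96 | P0:I, P1:M(96) | bus: BusRdX
[11] P1: load  L3 | P0:I, P1:E(20) | bus: BusRd
[12] P1: load  L5 | P0:I, P1:M(96) | bus: none
[13] P1: store L0 := 81 | P0:I, P1:M(81) | bus: BusRdX
[14] P0: load  L2 | P0:S(13), P1:O(13) | bus: BusRd
[15] P0: store L2 := 2 | P0:M(2), P1:I | bus: BusUpgr,Flush
[16] P1: load  L2 | P0:O(2), P1:S(2) | bus: BusRd
[17] P1: load  L6 | P0:I, P1:M(36) | bus: none
[18] P1: store L1 := 99 | P0:I, P1:M(99) | bus: none
[19] P0: load  L0 | P0:S(81), P1:O(81) | bus: BusRd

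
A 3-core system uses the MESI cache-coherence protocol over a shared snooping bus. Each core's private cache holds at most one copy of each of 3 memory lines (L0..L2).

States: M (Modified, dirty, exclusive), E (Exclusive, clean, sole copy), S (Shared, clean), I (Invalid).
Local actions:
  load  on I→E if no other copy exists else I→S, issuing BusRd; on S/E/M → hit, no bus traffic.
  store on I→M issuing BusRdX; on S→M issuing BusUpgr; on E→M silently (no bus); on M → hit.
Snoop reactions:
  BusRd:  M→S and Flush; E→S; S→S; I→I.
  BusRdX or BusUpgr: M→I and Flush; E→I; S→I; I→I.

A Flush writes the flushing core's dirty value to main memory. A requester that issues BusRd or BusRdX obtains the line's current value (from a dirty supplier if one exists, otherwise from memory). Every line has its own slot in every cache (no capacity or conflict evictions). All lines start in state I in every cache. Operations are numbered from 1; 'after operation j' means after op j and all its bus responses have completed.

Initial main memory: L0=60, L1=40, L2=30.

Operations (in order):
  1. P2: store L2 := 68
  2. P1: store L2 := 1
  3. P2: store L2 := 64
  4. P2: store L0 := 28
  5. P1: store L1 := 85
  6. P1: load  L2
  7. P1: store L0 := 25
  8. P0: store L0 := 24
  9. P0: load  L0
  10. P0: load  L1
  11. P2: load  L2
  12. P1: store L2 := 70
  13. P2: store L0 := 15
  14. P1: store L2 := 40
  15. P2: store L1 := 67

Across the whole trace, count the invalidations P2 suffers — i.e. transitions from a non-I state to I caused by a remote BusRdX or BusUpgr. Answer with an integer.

[1] P2: store L2 := 68 | P0:I, P1:I, P2:M(68) | bus: BusRdX
[2] P1: store L2 := 1 | P0:I, P1:M(1), P2:I | bus: BusRdX,Flush
[3] P2: store L2 := 64 | P0:I, P1:I, P2:M(64) | bus: BusRdX,Flush
[4] P2: store L0 := 28 | P0:I, P1:I, P2:M(28) | bus: BusRdX
[5] P1: store L1 := 85 | P0:I, P1:M(85), P2:I | bus: BusRdX
[6] P1: load  L2 | P0:I, P1:S(64), P2:S(64) | bus: BusRd,Flush
[7] P1: store L0 := 25 | P0:I, P1:M(25), P2:I | bus: BusRdX,Flush
[8] P0: store L0 := 24 | P0:M(24), P1:I, P2:I | bus: BusRdX,Flush
[9] P0: load  L0 | P0:M(24), P1:I, P2:I | bus: none
[10] P0: load  L1 | P0:S(85), P1:S(85), P2:I | bus: BusRd,Flush
[11] P2: load  L2 | P0:I, P1:S(64), P2:S(64) | bus: none
[12] P1: store L2 := 70 | P0:I, P1:M(70), P2:I | bus: BusUpgr
[13] P2: store L0 := 15 | P0:I, P1:I, P2:M(15) | bus: BusRdX,Flush
[14] P1: store L2 := 40 | P0:I, P1:M(40), P2:I | bus: none
[15] P2: store L1 := 67 | P0:I, P1:I, P2:M(67) | bus: BusRdX

invalidations = 3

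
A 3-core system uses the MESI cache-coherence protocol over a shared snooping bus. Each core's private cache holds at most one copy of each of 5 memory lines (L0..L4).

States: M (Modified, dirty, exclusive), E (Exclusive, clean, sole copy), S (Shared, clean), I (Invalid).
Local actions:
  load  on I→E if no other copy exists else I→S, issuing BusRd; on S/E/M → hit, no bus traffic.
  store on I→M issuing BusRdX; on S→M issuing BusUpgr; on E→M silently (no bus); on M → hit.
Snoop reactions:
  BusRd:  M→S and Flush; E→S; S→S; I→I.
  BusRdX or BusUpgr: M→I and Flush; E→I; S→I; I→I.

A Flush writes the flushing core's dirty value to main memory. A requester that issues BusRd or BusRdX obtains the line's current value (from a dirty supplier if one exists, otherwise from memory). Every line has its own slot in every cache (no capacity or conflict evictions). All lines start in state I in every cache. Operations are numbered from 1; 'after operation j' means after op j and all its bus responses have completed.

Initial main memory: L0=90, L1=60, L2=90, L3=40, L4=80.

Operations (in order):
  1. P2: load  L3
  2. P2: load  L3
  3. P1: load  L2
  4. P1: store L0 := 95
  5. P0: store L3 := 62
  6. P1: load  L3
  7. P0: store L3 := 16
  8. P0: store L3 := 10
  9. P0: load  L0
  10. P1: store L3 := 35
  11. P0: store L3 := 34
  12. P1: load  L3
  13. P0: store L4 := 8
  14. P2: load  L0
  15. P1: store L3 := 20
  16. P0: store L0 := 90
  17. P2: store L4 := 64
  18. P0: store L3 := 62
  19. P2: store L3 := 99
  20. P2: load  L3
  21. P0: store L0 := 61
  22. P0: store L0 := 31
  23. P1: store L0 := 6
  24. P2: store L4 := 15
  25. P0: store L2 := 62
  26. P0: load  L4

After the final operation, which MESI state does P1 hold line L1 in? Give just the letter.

state = I

1. P2: load  L3  bus=[BusRd]  L3: P0=I P1=I P2=E  mem[L3]=40
2. P2: load  L3  bus=[-]  L3: P0=I P1=I P2=E  mem[L3]=40
3. P1: load  L2  bus=[BusRd]  L2: P0=I P1=E P2=I  mem[L2]=90
4. P1: store L0 := 95  bus=[BusRdX]  L0: P0=I P1=M P2=I  mem[L0]=90
5. P0: store L3 := 62  bus=[BusRdX]  L3: P0=M P1=I P2=I  mem[L3]=40
6. P1: load  L3  bus=[BusRd,Flush]  L3: P0=S P1=S P2=I  mem[L3]=62
7. P0: store L3 := 16  bus=[BusUpgr]  L3: P0=M P1=I P2=I  mem[L3]=62
8. P0: store L3 := 10  bus=[-]  L3: P0=M P1=I P2=I  mem[L3]=62
9. P0: load  L0  bus=[BusRd,Flush]  L0: P0=S P1=S P2=I  mem[L0]=95
10. P1: store L3 := 35  bus=[BusRdX,Flush]  L3: P0=I P1=M P2=I  mem[L3]=10
11. P0: store L3 := 34  bus=[BusRdX,Flush]  L3: P0=M P1=I P2=I  mem[L3]=35
12. P1: load  L3  bus=[BusRd,Flush]  L3: P0=S P1=S P2=I  mem[L3]=34
13. P0: store L4 := 8  bus=[BusRdX]  L4: P0=M P1=I P2=I  mem[L4]=80
14. P2: load  L0  bus=[BusRd]  L0: P0=S P1=S P2=S  mem[L0]=95
15. P1: store L3 := 20  bus=[BusUpgr]  L3: P0=I P1=M P2=I  mem[L3]=34
16. P0: store L0 := 90  bus=[BusUpgr]  L0: P0=M P1=I P2=I  mem[L0]=95
17. P2: store L4 := 64  bus=[BusRdX,Flush]  L4: P0=I P1=I P2=M  mem[L4]=8
18. P0: store L3 := 62  bus=[BusRdX,Flush]  L3: P0=M P1=I P2=I  mem[L3]=20
19. P2: store L3 := 99  bus=[BusRdX,Flush]  L3: P0=I P1=I P2=M  mem[L3]=62
20. P2: load  L3  bus=[-]  L3: P0=I P1=I P2=M  mem[L3]=62
21. P0: store L0 := 61  bus=[-]  L0: P0=M P1=I P2=I  mem[L0]=95
22. P0: store L0 := 31  bus=[-]  L0: P0=M P1=I P2=I  mem[L0]=95
23. P1: store L0 := 6  bus=[BusRdX,Flush]  L0: P0=I P1=M P2=I  mem[L0]=31
24. P2: store L4 := 15  bus=[-]  L4: P0=I P1=I P2=M  mem[L4]=8
25. P0: store L2 := 62  bus=[BusRdX]  L2: P0=M P1=I P2=I  mem[L2]=90
26. P0: load  L4  bus=[BusRd,Flush]  L4: P0=S P1=I P2=S  mem[L4]=15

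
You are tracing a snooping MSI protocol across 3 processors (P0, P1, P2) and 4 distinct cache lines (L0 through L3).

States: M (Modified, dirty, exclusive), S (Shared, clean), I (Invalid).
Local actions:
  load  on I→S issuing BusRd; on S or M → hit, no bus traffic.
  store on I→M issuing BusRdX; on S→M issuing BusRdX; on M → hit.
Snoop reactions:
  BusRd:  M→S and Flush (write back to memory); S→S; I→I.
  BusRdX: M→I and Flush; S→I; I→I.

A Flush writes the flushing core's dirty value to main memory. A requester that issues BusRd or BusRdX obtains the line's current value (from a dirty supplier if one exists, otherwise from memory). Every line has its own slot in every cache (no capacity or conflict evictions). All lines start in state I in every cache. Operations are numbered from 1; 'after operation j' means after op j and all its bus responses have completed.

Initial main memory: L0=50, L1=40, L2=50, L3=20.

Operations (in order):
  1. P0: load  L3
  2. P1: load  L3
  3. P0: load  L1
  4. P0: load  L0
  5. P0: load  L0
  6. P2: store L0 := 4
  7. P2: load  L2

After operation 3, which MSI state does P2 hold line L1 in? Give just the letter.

state = I

[1] P0: load  L3 | P0:S(20), P1:I, P2:I | bus: BusRd
[2] P1: load  L3 | P0:S(20), P1:S(20), P2:I | bus: BusRd
[3] P0: load  L1 | P0:S(40), P1:I, P2:I | bus: BusRd
[4] P0: load  L0 | P0:S(50), P1:I, P2:I | bus: BusRd
[5] P0: load  L0 | P0:S(50), P1:I, P2:I | bus: none
[6] P2: store L0 := 4 | P0:I, P1:I, P2:M(4) | bus: BusRdX
[7] P2: load  L2 | P0:I, P1:I, P2:S(50) | bus: BusRd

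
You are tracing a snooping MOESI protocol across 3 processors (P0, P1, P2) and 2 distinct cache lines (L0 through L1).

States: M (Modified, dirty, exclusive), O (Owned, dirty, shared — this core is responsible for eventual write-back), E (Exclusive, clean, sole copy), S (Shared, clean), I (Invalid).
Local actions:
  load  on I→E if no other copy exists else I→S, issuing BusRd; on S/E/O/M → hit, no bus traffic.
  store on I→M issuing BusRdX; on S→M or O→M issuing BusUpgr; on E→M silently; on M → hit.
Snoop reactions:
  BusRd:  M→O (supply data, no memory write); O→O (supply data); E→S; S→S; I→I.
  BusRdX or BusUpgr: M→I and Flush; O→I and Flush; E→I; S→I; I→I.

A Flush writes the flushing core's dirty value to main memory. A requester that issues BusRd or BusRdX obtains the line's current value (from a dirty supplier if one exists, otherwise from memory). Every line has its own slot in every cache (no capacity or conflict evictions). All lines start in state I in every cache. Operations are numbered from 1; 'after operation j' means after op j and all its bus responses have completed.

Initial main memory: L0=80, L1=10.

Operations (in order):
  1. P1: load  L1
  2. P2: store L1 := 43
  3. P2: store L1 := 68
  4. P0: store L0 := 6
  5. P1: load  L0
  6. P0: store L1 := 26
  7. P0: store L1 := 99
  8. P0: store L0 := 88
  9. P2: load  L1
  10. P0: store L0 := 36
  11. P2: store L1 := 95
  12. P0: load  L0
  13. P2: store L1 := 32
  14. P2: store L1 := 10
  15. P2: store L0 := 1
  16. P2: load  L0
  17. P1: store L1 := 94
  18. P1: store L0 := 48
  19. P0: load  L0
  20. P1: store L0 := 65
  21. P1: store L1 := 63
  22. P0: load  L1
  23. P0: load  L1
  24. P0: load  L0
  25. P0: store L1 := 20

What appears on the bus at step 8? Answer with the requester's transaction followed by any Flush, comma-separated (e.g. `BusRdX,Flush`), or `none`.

[1] P1: load  L1 | P0:I, P1:E(10), P2:I | bus: BusRd
[2] P2: store L1 := 43 | P0:I, P1:I, P2:M(43) | bus: BusRdX
[3] P2: store L1 := 68 | P0:I, P1:I, P2:M(68) | bus: none
[4] P0: store L0 := 6 | P0:M(6), P1:I, P2:I | bus: BusRdX
[5] P1: load  L0 | P0:O(6), P1:S(6), P2:I | bus: BusRd
[6] P0: store L1 := 26 | P0:M(26), P1:I, P2:I | bus: BusRdX,Flush
[7] P0: store L1 := 99 | P0:M(99), P1:I, P2:I | bus: none
[8] P0: store L0 := 88 | P0:M(88), P1:I, P2:I | bus: BusUpgr
[9] P2: load  L1 | P0:O(99), P1:I, P2:S(99) | bus: BusRd
[10] P0: store L0 := 36 | P0:M(36), P1:I, P2:I | bus: none
[11] P2: store L1 := 95 | P0:I, P1:I, P2:M(95) | bus: BusUpgr,Flush
[12] P0: load  L0 | P0:M(36), P1:I, P2:I | bus: none
[13] P2: store L1 := 32 | P0:I, P1:I, P2:M(32) | bus: none
[14] P2: store L1 := 10 | P0:I, P1:I, P2:M(10) | bus: none
[15] P2: store L0 := 1 | P0:I, P1:I, P2:M(1) | bus: BusRdX,Flush
[16] P2: load  L0 | P0:I, P1:I, P2:M(1) | bus: none
[17] P1: store L1 := 94 | P0:I, P1:M(94), P2:I | bus: BusRdX,Flush
[18] P1: store L0 := 48 | P0:I, P1:M(48), P2:I | bus: BusRdX,Flush
[19] P0: load  L0 | P0:S(48), P1:O(48), P2:I | bus: BusRd
[20] P1: store L0 := 65 | P0:I, P1:M(65), P2:I | bus: BusUpgr
[21] P1: store L1 := 63 | P0:I, P1:M(63), P2:I | bus: none
[22] P0: load  L1 | P0:S(63), P1:O(63), P2:I | bus: BusRd
[23] P0: load  L1 | P0:S(63), P1:O(63), P2:I | bus: none
[24] P0: load  L0 | P0:S(65), P1:O(65), P2:I | bus: BusRd
[25] P0: store L1 := 20 | P0:M(20), P1:I, P2:I | bus: BusUpgr,Flush

bus = BusUpgr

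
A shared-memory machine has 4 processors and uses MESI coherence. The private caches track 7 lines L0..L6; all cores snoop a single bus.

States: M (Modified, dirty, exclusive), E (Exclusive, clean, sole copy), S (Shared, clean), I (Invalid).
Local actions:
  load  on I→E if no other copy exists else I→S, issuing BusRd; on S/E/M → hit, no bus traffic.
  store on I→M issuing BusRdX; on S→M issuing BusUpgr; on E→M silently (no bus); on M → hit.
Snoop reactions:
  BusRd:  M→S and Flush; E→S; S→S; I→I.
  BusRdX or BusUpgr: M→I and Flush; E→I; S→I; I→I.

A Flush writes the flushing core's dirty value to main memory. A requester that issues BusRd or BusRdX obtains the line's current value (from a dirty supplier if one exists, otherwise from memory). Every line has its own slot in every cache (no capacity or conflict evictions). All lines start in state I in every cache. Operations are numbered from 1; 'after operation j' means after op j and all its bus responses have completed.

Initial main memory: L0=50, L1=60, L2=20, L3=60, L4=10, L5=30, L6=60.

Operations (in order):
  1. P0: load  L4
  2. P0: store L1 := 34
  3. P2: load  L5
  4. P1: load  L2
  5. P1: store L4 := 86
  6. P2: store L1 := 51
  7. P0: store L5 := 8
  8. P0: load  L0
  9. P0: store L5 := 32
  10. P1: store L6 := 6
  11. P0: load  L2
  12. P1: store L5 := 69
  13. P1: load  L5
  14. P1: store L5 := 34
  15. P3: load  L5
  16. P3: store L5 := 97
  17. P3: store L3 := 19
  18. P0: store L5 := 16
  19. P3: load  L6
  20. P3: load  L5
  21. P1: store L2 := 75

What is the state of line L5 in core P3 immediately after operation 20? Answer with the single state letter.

[1] P0: load  L4 | P0:E(10), P1:I, P2:I, P3:I | bus: BusRd
[2] P0: store L1 := 34 | P0:M(34), P1:I, P2:I, P3:I | bus: BusRdX
[3] P2: load  L5 | P0:I, P1:I, P2:E(30), P3:I | bus: BusRd
[4] P1: load  L2 | P0:I, P1:E(20), P2:I, P3:I | bus: BusRd
[5] P1: store L4 := 86 | P0:I, P1:M(86), P2:I, P3:I | bus: BusRdX
[6] P2: store L1 := 51 | P0:I, P1:I, P2:M(51), P3:I | bus: BusRdX,Flush
[7] P0: store L5 := 8 | P0:M(8), P1:I, P2:I, P3:I | bus: BusRdX
[8] P0: load  L0 | P0:E(50), P1:I, P2:I, P3:I | bus: BusRd
[9] P0: store L5 := 32 | P0:M(32), P1:I, P2:I, P3:I | bus: none
[10] P1: store L6 := 6 | P0:I, P1:M(6), P2:I, P3:I | bus: BusRdX
[11] P0: load  L2 | P0:S(20), P1:S(20), P2:I, P3:I | bus: BusRd
[12] P1: store L5 := 69 | P0:I, P1:M(69), P2:I, P3:I | bus: BusRdX,Flush
[13] P1: load  L5 | P0:I, P1:M(69), P2:I, P3:I | bus: none
[14] P1: store L5 := 34 | P0:I, P1:M(34), P2:I, P3:I | bus: none
[15] P3: load  L5 | P0:I, P1:S(34), P2:I, P3:S(34) | bus: BusRd,Flush
[16] P3: store L5 := 97 | P0:I, P1:I, P2:I, P3:M(97) | bus: BusUpgr
[17] P3: store L3 := 19 | P0:I, P1:I, P2:I, P3:M(19) | bus: BusRdX
[18] P0: store L5 := 16 | P0:M(16), P1:I, P2:I, P3:I | bus: BusRdX,Flush
[19] P3: load  L6 | P0:I, P1:S(6), P2:I, P3:S(6) | bus: BusRd,Flush
[20] P3: load  L5 | P0:S(16), P1:I, P2:I, P3:S(16) | bus: BusRd,Flush
[21] P1: store L2 := 75 | P0:I, P1:M(75), P2:I, P3:I | bus: BusUpgr

state = S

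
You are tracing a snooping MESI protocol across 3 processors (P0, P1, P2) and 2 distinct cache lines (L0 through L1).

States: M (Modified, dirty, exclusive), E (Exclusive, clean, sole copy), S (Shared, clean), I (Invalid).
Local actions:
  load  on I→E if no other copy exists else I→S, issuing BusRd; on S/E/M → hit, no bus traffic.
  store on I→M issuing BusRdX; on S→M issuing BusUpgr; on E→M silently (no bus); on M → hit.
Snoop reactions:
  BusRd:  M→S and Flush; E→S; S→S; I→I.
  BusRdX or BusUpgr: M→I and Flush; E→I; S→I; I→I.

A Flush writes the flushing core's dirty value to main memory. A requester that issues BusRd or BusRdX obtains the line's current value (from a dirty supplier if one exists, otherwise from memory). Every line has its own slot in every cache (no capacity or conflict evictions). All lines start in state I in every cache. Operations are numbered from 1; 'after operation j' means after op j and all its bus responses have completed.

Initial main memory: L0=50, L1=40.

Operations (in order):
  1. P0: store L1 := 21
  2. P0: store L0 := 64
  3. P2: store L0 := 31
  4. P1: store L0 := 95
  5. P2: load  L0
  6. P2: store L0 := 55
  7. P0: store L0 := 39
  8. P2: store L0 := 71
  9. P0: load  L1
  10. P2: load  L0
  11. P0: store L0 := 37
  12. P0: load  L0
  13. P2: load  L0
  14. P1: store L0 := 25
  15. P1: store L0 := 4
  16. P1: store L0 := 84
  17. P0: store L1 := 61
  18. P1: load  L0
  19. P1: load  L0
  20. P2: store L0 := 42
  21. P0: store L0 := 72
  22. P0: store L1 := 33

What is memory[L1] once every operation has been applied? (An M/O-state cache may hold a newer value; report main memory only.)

memory[L1] = 40

step 1: P0: store L1 := 21  ⟶  MII  (L1)  txn=BusRdX  M[L1]=40
step 2: P0: store L0 := 64  ⟶  MII  (L0)  txn=BusRdX  M[L0]=50
step 3: P2: store L0 := 31  ⟶  IIM  (L0)  txn=BusRdX+Flush  M[L0]=64
step 4: P1: store L0 := 95  ⟶  IMI  (L0)  txn=BusRdX+Flush  M[L0]=31
step 5: P2: load  L0  ⟶  ISS  (L0)  txn=BusRd+Flush  M[L0]=95
step 6: P2: store L0 := 55  ⟶  IIM  (L0)  txn=BusUpgr  M[L0]=95
step 7: P0: store L0 := 39  ⟶  MII  (L0)  txn=BusRdX+Flush  M[L0]=55
step 8: P2: store L0 := 71  ⟶  IIM  (L0)  txn=BusRdX+Flush  M[L0]=39
step 9: P0: load  L1  ⟶  MII  (L1)  txn=∅  M[L1]=40
step 10: P2: load  L0  ⟶  IIM  (L0)  txn=∅  M[L0]=39
step 11: P0: store L0 := 37  ⟶  MII  (L0)  txn=BusRdX+Flush  M[L0]=71
step 12: P0: load  L0  ⟶  MII  (L0)  txn=∅  M[L0]=71
step 13: P2: load  L0  ⟶  SIS  (L0)  txn=BusRd+Flush  M[L0]=37
step 14: P1: store L0 := 25  ⟶  IMI  (L0)  txn=BusRdX  M[L0]=37
step 15: P1: store L0 := 4  ⟶  IMI  (L0)  txn=∅  M[L0]=37
step 16: P1: store L0 := 84  ⟶  IMI  (L0)  txn=∅  M[L0]=37
step 17: P0: store L1 := 61  ⟶  MII  (L1)  txn=∅  M[L1]=40
step 18: P1: load  L0  ⟶  IMI  (L0)  txn=∅  M[L0]=37
step 19: P1: load  L0  ⟶  IMI  (L0)  txn=∅  M[L0]=37
step 20: P2: store L0 := 42  ⟶  IIM  (L0)  txn=BusRdX+Flush  M[L0]=84
step 21: P0: store L0 := 72  ⟶  MII  (L0)  txn=BusRdX+Flush  M[L0]=42
step 22: P0: store L1 := 33  ⟶  MII  (L1)  txn=∅  M[L1]=40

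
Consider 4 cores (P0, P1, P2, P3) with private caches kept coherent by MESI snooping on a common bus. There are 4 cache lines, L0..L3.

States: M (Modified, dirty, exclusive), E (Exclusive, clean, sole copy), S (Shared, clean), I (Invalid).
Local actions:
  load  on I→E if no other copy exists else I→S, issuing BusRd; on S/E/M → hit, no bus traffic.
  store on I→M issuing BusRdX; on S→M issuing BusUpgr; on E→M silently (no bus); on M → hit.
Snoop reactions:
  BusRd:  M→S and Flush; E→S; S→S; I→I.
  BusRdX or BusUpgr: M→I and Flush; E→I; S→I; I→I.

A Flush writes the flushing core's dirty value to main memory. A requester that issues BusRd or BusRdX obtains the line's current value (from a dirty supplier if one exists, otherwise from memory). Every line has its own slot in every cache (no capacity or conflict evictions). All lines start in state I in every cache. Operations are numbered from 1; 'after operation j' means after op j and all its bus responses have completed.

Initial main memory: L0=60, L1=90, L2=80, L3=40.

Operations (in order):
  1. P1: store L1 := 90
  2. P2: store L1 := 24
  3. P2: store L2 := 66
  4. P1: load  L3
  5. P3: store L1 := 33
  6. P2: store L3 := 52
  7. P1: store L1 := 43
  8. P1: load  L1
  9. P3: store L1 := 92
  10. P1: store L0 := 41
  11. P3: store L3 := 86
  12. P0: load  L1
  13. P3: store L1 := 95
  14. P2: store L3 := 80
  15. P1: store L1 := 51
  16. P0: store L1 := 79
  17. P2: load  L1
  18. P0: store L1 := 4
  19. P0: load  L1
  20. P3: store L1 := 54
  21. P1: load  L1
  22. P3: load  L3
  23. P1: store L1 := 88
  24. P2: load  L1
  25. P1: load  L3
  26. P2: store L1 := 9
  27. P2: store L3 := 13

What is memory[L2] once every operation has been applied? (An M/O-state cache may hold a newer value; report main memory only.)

  op1 P1: store L1 := 90 → I/M/I/I on L1; bus BusRdX; mem=90
  op2 P2: store L1 := 24 → I/I/M/I on L1; bus BusRdX Flush; mem=90
  op3 P2: store L2 := 66 → I/I/M/I on L2; bus BusRdX; mem=80
  op4 P1: load  L3 → I/E/I/I on L3; bus BusRd; mem=40
  op5 P3: store L1 := 33 → I/I/I/M on L1; bus BusRdX Flush; mem=24
  op6 P2: store L3 := 52 → I/I/M/I on L3; bus BusRdX; mem=40
  op7 P1: store L1 := 43 → I/M/I/I on L1; bus BusRdX Flush; mem=33
  op8 P1: load  L1 → I/M/I/I on L1; bus (none); mem=33
  op9 P3: store L1 := 92 → I/I/I/M on L1; bus BusRdX Flush; mem=43
  op10 P1: store L0 := 41 → I/M/I/I on L0; bus BusRdX; mem=60
  op11 P3: store L3 := 86 → I/I/I/M on L3; bus BusRdX Flush; mem=52
  op12 P0: load  L1 → S/I/I/S on L1; bus BusRd Flush; mem=92
  op13 P3: store L1 := 95 → I/I/I/M on L1; bus BusUpgr; mem=92
  op14 P2: store L3 := 80 → I/I/M/I on L3; bus BusRdX Flush; mem=86
  op15 P1: store L1 := 51 → I/M/I/I on L1; bus BusRdX Flush; mem=95
  op16 P0: store L1 := 79 → M/I/I/I on L1; bus BusRdX Flush; mem=51
  op17 P2: load  L1 → S/I/S/I on L1; bus BusRd Flush; mem=79
  op18 P0: store L1 := 4 → M/I/I/I on L1; bus BusUpgr; mem=79
  op19 P0: load  L1 → M/I/I/I on L1; bus (none); mem=79
  op20 P3: store L1 := 54 → I/I/I/M on L1; bus BusRdX Flush; mem=4
  op21 P1: load  L1 → I/S/I/S on L1; bus BusRd Flush; mem=54
  op22 P3: load  L3 → I/I/S/S on L3; bus BusRd Flush; mem=80
  op23 P1: store L1 := 88 → I/M/I/I on L1; bus BusUpgr; mem=54
  op24 P2: load  L1 → I/S/S/I on L1; bus BusRd Flush; mem=88
  op25 P1: load  L3 → I/S/S/S on L3; bus BusRd; mem=80
  op26 P2: store L1 := 9 → I/I/M/I on L1; bus BusUpgr; mem=88
  op27 P2: store L3 := 13 → I/I/M/I on L3; bus BusUpgr; mem=80

memory[L2] = 80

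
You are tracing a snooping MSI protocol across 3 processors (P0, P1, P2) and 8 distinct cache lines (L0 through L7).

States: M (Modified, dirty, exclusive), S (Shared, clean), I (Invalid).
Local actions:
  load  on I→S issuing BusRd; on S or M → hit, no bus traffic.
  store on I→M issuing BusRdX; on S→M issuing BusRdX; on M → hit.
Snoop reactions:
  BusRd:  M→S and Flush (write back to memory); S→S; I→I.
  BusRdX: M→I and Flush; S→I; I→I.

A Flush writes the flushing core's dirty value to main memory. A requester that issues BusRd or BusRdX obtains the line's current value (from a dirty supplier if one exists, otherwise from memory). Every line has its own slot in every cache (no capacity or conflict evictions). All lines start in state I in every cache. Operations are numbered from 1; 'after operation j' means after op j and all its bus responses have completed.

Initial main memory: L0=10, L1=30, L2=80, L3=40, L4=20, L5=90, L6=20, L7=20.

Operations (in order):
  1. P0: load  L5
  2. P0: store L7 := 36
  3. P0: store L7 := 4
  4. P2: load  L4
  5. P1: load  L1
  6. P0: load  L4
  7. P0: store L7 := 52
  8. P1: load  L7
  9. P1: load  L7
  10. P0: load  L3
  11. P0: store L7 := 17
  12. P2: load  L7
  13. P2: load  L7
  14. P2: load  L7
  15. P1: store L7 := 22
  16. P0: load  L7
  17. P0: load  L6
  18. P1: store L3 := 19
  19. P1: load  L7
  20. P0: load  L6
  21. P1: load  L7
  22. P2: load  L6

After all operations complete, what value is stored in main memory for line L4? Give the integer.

[1] P0: load  L5 | P0:S(90), P1:I, P2:I | bus: BusRd
[2] P0: store L7 := 36 | P0:M(36), P1:I, P2:I | bus: BusRdX
[3] P0: store L7 := 4 | P0:M(4), P1:I, P2:I | bus: none
[4] P2: load  L4 | P0:I, P1:I, P2:S(20) | bus: BusRd
[5] P1: load  L1 | P0:I, P1:S(30), P2:I | bus: BusRd
[6] P0: load  L4 | P0:S(20), P1:I, P2:S(20) | bus: BusRd
[7] P0: store L7 := 52 | P0:M(52), P1:I, P2:I | bus: none
[8] P1: load  L7 | P0:S(52), P1:S(52), P2:I | bus: BusRd,Flush
[9] P1: load  L7 | P0:S(52), P1:S(52), P2:I | bus: none
[10] P0: load  L3 | P0:S(40), P1:I, P2:I | bus: BusRd
[11] P0: store L7 := 17 | P0:M(17), P1:I, P2:I | bus: BusRdX
[12] P2: load  L7 | P0:S(17), P1:I, P2:S(17) | bus: BusRd,Flush
[13] P2: load  L7 | P0:S(17), P1:I, P2:S(17) | bus: none
[14] P2: load  L7 | P0:S(17), P1:I, P2:S(17) | bus: none
[15] P1: store L7 := 22 | P0:I, P1:M(22), P2:I | bus: BusRdX
[16] P0: load  L7 | P0:S(22), P1:S(22), P2:I | bus: BusRd,Flush
[17] P0: load  L6 | P0:S(20), P1:I, P2:I | bus: BusRd
[18] P1: store L3 := 19 | P0:I, P1:M(19), P2:I | bus: BusRdX
[19] P1: load  L7 | P0:S(22), P1:S(22), P2:I | bus: none
[20] P0: load  L6 | P0:S(20), P1:I, P2:I | bus: none
[21] P1: load  L7 | P0:S(22), P1:S(22), P2:I | bus: none
[22] P2: load  L6 | P0:S(20), P1:I, P2:S(20) | bus: BusRd

memory[L4] = 20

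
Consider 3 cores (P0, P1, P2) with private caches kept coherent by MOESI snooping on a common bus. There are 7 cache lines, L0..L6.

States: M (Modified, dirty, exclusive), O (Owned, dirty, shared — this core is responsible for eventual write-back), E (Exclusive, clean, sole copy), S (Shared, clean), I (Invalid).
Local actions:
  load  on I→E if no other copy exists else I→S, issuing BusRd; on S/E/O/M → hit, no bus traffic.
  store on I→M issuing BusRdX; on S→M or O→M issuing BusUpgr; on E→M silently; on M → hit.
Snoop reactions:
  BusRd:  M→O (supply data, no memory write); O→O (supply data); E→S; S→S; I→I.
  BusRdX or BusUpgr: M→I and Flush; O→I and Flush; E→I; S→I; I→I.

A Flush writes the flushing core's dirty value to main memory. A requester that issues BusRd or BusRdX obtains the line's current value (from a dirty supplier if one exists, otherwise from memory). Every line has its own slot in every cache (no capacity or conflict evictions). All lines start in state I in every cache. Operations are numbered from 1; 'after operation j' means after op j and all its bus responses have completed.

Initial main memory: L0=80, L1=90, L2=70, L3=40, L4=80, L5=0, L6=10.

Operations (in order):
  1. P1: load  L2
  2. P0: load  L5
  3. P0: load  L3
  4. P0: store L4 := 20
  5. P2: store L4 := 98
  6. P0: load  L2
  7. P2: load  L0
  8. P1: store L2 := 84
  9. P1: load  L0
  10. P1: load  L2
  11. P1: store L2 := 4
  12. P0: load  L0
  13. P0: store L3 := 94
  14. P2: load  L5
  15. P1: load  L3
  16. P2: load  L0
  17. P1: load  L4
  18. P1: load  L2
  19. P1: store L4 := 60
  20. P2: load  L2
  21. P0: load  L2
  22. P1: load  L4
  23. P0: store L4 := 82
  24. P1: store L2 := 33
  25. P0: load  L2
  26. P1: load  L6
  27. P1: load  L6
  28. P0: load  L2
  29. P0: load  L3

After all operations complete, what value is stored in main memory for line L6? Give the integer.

memory[L6] = 10

  op1 P1: load  L2 → I/E/I on L2; bus BusRd; mem=70
  op2 P0: load  L5 → E/I/I on L5; bus BusRd; mem=0
  op3 P0: load  L3 → E/I/I on L3; bus BusRd; mem=40
  op4 P0: store L4 := 20 → M/I/I on L4; bus BusRdX; mem=80
  op5 P2: store L4 := 98 → I/I/M on L4; bus BusRdX Flush; mem=20
  op6 P0: load  L2 → S/S/I on L2; bus BusRd; mem=70
  op7 P2: load  L0 → I/I/E on L0; bus BusRd; mem=80
  op8 P1: store L2 := 84 → I/M/I on L2; bus BusUpgr; mem=70
  op9 P1: load  L0 → I/S/S on L0; bus BusRd; mem=80
  op10 P1: load  L2 → I/M/I on L2; bus (none); mem=70
  op11 P1: store L2 := 4 → I/M/I on L2; bus (none); mem=70
  op12 P0: load  L0 → S/S/S on L0; bus BusRd; mem=80
  op13 P0: store L3 := 94 → M/I/I on L3; bus (none); mem=40
  op14 P2: load  L5 → S/I/S on L5; bus BusRd; mem=0
  op15 P1: load  L3 → O/S/I on L3; bus BusRd; mem=40
  op16 P2: load  L0 → S/S/S on L0; bus (none); mem=80
  op17 P1: load  L4 → I/S/O on L4; bus BusRd; mem=20
  op18 P1: load  L2 → I/M/I on L2; bus (none); mem=70
  op19 P1: store L4 := 60 → I/M/I on L4; bus BusUpgr Flush; mem=98
  op20 P2: load  L2 → I/O/S on L2; bus BusRd; mem=70
  op21 P0: load  L2 → S/O/S on L2; bus BusRd; mem=70
  op22 P1: load  L4 → I/M/I on L4; bus (none); mem=98
  op23 P0: store L4 := 82 → M/I/I on L4; bus BusRdX Flush; mem=60
  op24 P1: store L2 := 33 → I/M/I on L2; bus BusUpgr; mem=70
  op25 P0: load  L2 → S/O/I on L2; bus BusRd; mem=70
  op26 P1: load  L6 → I/E/I on L6; bus BusRd; mem=10
  op27 P1: load  L6 → I/E/I on L6; bus (none); mem=10
  op28 P0: load  L2 → S/O/I on L2; bus (none); mem=70
  op29 P0: load  L3 → O/S/I on L3; bus (none); mem=40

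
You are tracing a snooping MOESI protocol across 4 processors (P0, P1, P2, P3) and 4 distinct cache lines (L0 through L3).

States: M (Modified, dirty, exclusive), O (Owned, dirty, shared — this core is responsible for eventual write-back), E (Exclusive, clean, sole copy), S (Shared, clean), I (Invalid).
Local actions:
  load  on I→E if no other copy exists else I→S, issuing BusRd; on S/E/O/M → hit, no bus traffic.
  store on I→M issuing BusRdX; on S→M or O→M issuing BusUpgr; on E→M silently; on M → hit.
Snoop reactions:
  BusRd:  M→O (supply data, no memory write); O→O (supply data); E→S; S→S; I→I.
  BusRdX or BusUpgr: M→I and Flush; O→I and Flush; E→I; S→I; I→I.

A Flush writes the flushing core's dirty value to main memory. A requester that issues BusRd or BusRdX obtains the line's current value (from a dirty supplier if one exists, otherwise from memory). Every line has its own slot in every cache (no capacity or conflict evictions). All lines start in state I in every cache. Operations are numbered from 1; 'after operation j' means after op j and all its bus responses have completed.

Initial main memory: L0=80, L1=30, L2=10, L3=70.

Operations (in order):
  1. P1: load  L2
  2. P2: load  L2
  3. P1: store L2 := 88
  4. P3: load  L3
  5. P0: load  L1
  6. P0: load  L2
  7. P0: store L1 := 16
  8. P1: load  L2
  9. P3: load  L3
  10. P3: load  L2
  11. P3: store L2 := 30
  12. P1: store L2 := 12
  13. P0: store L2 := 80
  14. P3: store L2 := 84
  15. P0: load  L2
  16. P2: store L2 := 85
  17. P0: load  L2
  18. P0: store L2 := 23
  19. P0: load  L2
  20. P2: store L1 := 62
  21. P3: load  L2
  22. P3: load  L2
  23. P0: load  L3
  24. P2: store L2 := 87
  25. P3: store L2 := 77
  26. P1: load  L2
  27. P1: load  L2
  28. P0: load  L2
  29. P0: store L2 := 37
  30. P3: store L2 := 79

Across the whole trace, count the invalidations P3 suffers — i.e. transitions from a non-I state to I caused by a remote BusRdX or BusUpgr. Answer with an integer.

invalidations = 4

step 1: P1: load  L2  ⟶  IEII  (L2)  txn=BusRd  M[L2]=10
step 2: P2: load  L2  ⟶  ISSI  (L2)  txn=BusRd  M[L2]=10
step 3: P1: store L2 := 88  ⟶  IMII  (L2)  txn=BusUpgr  M[L2]=10
step 4: P3: load  L3  ⟶  IIIE  (L3)  txn=BusRd  M[L3]=70
step 5: P0: load  L1  ⟶  EIII  (L1)  txn=BusRd  M[L1]=30
step 6: P0: load  L2  ⟶  SOII  (L2)  txn=BusRd  M[L2]=10
step 7: P0: store L1 := 16  ⟶  MIII  (L1)  txn=∅  M[L1]=30
step 8: P1: load  L2  ⟶  SOII  (L2)  txn=∅  M[L2]=10
step 9: P3: load  L3  ⟶  IIIE  (L3)  txn=∅  M[L3]=70
step 10: P3: load  L2  ⟶  SOIS  (L2)  txn=BusRd  M[L2]=10
step 11: P3: store L2 := 30  ⟶  IIIM  (L2)  txn=BusUpgr+Flush  M[L2]=88
step 12: P1: store L2 := 12  ⟶  IMII  (L2)  txn=BusRdX+Flush  M[L2]=30
step 13: P0: store L2 := 80  ⟶  MIII  (L2)  txn=BusRdX+Flush  M[L2]=12
step 14: P3: store L2 := 84  ⟶  IIIM  (L2)  txn=BusRdX+Flush  M[L2]=80
step 15: P0: load  L2  ⟶  SIIO  (L2)  txn=BusRd  M[L2]=80
step 16: P2: store L2 := 85  ⟶  IIMI  (L2)  txn=BusRdX+Flush  M[L2]=84
step 17: P0: load  L2  ⟶  SIOI  (L2)  txn=BusRd  M[L2]=84
step 18: P0: store L2 := 23  ⟶  MIII  (L2)  txn=BusUpgr+Flush  M[L2]=85
step 19: P0: load  L2  ⟶  MIII  (L2)  txn=∅  M[L2]=85
step 20: P2: store L1 := 62  ⟶  IIMI  (L1)  txn=BusRdX+Flush  M[L1]=16
step 21: P3: load  L2  ⟶  OIIS  (L2)  txn=BusRd  M[L2]=85
step 22: P3: load  L2  ⟶  OIIS  (L2)  txn=∅  M[L2]=85
step 23: P0: load  L3  ⟶  SIIS  (L3)  txn=BusRd  M[L3]=70
step 24: P2: store L2 := 87  ⟶  IIMI  (L2)  txn=BusRdX+Flush  M[L2]=23
step 25: P3: store L2 := 77  ⟶  IIIM  (L2)  txn=BusRdX+Flush  M[L2]=87
step 26: P1: load  L2  ⟶  ISIO  (L2)  txn=BusRd  M[L2]=87
step 27: P1: load  L2  ⟶  ISIO  (L2)  txn=∅  M[L2]=87
step 28: P0: load  L2  ⟶  SSIO  (L2)  txn=BusRd  M[L2]=87
step 29: P0: store L2 := 37  ⟶  MIII  (L2)  txn=BusUpgr+Flush  M[L2]=77
step 30: P3: store L2 := 79  ⟶  IIIM  (L2)  txn=BusRdX+Flush  M[L2]=37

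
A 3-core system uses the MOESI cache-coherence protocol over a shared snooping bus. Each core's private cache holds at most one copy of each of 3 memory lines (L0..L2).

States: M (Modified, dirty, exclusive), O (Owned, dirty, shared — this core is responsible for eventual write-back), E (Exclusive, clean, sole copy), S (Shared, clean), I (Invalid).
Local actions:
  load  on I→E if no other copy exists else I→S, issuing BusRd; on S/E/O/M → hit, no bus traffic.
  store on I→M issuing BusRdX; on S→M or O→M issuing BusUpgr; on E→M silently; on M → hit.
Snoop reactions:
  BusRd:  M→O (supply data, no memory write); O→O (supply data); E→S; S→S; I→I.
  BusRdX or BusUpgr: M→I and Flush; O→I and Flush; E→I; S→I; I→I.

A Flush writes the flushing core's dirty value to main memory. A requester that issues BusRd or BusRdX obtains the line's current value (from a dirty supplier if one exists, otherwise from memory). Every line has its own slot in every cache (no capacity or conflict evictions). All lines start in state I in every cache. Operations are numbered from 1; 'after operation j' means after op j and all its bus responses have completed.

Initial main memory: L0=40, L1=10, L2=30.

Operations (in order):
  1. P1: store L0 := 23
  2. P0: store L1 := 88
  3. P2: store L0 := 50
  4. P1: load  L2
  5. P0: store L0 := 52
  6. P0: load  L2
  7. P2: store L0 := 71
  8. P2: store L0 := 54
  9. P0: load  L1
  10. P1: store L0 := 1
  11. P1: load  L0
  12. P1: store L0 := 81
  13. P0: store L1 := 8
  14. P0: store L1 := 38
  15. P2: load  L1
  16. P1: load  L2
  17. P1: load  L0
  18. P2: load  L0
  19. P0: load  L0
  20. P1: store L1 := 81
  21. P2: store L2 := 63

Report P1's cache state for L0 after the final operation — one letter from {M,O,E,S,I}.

state = O

  op1 P1: store L0 := 23 → I/M/I on L0; bus BusRdX; mem=40
  op2 P0: store L1 := 88 → M/I/I on L1; bus BusRdX; mem=10
  op3 P2: store L0 := 50 → I/I/M on L0; bus BusRdX Flush; mem=23
  op4 P1: load  L2 → I/E/I on L2; bus BusRd; mem=30
  op5 P0: store L0 := 52 → M/I/I on L0; bus BusRdX Flush; mem=50
  op6 P0: load  L2 → S/S/I on L2; bus BusRd; mem=30
  op7 P2: store L0 := 71 → I/I/M on L0; bus BusRdX Flush; mem=52
  op8 P2: store L0 := 54 → I/I/M on L0; bus (none); mem=52
  op9 P0: load  L1 → M/I/I on L1; bus (none); mem=10
  op10 P1: store L0 := 1 → I/M/I on L0; bus BusRdX Flush; mem=54
  op11 P1: load  L0 → I/M/I on L0; bus (none); mem=54
  op12 P1: store L0 := 81 → I/M/I on L0; bus (none); mem=54
  op13 P0: store L1 := 8 → M/I/I on L1; bus (none); mem=10
  op14 P0: store L1 := 38 → M/I/I on L1; bus (none); mem=10
  op15 P2: load  L1 → O/I/S on L1; bus BusRd; mem=10
  op16 P1: load  L2 → S/S/I on L2; bus (none); mem=30
  op17 P1: load  L0 → I/M/I on L0; bus (none); mem=54
  op18 P2: load  L0 → I/O/S on L0; bus BusRd; mem=54
  op19 P0: load  L0 → S/O/S on L0; bus BusRd; mem=54
  op20 P1: store L1 := 81 → I/M/I on L1; bus BusRdX Flush; mem=38
  op21 P2: store L2 := 63 → I/I/M on L2; bus BusRdX; mem=30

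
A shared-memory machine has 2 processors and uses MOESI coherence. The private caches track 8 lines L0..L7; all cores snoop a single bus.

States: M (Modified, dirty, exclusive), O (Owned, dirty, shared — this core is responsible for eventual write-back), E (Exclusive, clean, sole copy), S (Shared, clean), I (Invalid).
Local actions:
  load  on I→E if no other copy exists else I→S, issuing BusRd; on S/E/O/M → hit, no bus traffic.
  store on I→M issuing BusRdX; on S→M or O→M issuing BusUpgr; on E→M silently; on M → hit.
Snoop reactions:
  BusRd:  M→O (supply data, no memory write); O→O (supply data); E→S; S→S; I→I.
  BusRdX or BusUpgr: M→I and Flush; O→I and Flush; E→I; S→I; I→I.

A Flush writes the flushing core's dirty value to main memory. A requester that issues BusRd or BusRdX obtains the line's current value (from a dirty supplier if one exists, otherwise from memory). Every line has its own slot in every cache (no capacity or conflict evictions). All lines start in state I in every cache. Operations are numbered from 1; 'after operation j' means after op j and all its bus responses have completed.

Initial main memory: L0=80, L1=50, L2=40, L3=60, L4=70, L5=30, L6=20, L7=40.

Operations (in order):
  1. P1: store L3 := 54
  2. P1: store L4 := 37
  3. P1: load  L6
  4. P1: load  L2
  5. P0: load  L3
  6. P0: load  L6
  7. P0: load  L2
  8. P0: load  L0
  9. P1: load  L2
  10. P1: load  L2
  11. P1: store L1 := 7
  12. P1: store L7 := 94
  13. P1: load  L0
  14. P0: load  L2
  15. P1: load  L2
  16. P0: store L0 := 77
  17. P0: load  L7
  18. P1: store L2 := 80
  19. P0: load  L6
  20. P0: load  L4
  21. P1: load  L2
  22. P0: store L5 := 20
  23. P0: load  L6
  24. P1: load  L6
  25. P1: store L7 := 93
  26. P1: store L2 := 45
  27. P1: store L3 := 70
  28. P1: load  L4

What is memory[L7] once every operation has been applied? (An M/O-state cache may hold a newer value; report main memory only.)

step 1: P1: store L3 := 54  ⟶  IM  (L3)  txn=BusRdX  M[L3]=60
step 2: P1: store L4 := 37  ⟶  IM  (L4)  txn=BusRdX  M[L4]=70
step 3: P1: load  L6  ⟶  IE  (L6)  txn=BusRd  M[L6]=20
step 4: P1: load  L2  ⟶  IE  (L2)  txn=BusRd  M[L2]=40
step 5: P0: load  L3  ⟶  SO  (L3)  txn=BusRd  M[L3]=60
step 6: P0: load  L6  ⟶  SS  (L6)  txn=BusRd  M[L6]=20
step 7: P0: load  L2  ⟶  SS  (L2)  txn=BusRd  M[L2]=40
step 8: P0: load  L0  ⟶  EI  (L0)  txn=BusRd  M[L0]=80
step 9: P1: load  L2  ⟶  SS  (L2)  txn=∅  M[L2]=40
step 10: P1: load  L2  ⟶  SS  (L2)  txn=∅  M[L2]=40
step 11: P1: store L1 := 7  ⟶  IM  (L1)  txn=BusRdX  M[L1]=50
step 12: P1: store L7 := 94  ⟶  IM  (L7)  txn=BusRdX  M[L7]=40
step 13: P1: load  L0  ⟶  SS  (L0)  txn=BusRd  M[L0]=80
step 14: P0: load  L2  ⟶  SS  (L2)  txn=∅  M[L2]=40
step 15: P1: load  L2  ⟶  SS  (L2)  txn=∅  M[L2]=40
step 16: P0: store L0 := 77  ⟶  MI  (L0)  txn=BusUpgr  M[L0]=80
step 17: P0: load  L7  ⟶  SO  (L7)  txn=BusRd  M[L7]=40
step 18: P1: store L2 := 80  ⟶  IM  (L2)  txn=BusUpgr  M[L2]=40
step 19: P0: load  L6  ⟶  SS  (L6)  txn=∅  M[L6]=20
step 20: P0: load  L4  ⟶  SO  (L4)  txn=BusRd  M[L4]=70
step 21: P1: load  L2  ⟶  IM  (L2)  txn=∅  M[L2]=40
step 22: P0: store L5 := 20  ⟶  MI  (L5)  txn=BusRdX  M[L5]=30
step 23: P0: load  L6  ⟶  SS  (L6)  txn=∅  M[L6]=20
step 24: P1: load  L6  ⟶  SS  (L6)  txn=∅  M[L6]=20
step 25: P1: store L7 := 93  ⟶  IM  (L7)  txn=BusUpgr  M[L7]=40
step 26: P1: store L2 := 45  ⟶  IM  (L2)  txn=∅  M[L2]=40
step 27: P1: store L3 := 70  ⟶  IM  (L3)  txn=BusUpgr  M[L3]=60
step 28: P1: load  L4  ⟶  SO  (L4)  txn=∅  M[L4]=70

memory[L7] = 40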